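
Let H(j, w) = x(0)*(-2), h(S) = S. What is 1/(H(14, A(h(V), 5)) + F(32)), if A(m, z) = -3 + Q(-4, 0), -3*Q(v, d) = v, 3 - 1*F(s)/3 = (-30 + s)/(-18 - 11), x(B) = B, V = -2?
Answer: 29/267 ≈ 0.10861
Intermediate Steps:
F(s) = 171/29 + 3*s/29 (F(s) = 9 - 3*(-30 + s)/(-18 - 11) = 9 - 3*(-30 + s)/(-29) = 9 - 3*(-30 + s)*(-1)/29 = 9 - 3*(30/29 - s/29) = 9 + (-90/29 + 3*s/29) = 171/29 + 3*s/29)
Q(v, d) = -v/3
A(m, z) = -5/3 (A(m, z) = -3 - ⅓*(-4) = -3 + 4/3 = -5/3)
H(j, w) = 0 (H(j, w) = 0*(-2) = 0)
1/(H(14, A(h(V), 5)) + F(32)) = 1/(0 + (171/29 + (3/29)*32)) = 1/(0 + (171/29 + 96/29)) = 1/(0 + 267/29) = 1/(267/29) = 29/267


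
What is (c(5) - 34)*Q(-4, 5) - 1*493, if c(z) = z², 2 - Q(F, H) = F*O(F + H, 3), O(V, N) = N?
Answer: -619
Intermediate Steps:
Q(F, H) = 2 - 3*F (Q(F, H) = 2 - F*3 = 2 - 3*F)
(c(5) - 34)*Q(-4, 5) - 1*493 = (5² - 34)*(2 - 3*(-4)) - 1*493 = (25 - 34)*(2 + 12) - 493 = -9*14 - 493 = -126 - 493 = -619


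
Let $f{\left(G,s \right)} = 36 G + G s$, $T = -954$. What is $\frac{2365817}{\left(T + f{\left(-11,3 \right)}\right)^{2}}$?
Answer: $\frac{2365817}{1912689} \approx 1.2369$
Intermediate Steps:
$\frac{2365817}{\left(T + f{\left(-11,3 \right)}\right)^{2}} = \frac{2365817}{\left(-954 - 11 \left(36 + 3\right)\right)^{2}} = \frac{2365817}{\left(-954 - 429\right)^{2}} = \frac{2365817}{\left(-1383\right)^{2}} = \frac{2365817}{1912689}$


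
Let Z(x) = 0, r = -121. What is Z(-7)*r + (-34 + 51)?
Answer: 17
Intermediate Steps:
Z(-7)*r + (-34 + 51) = 0*(-121) + (-34 + 51) = 0 + 17 = 17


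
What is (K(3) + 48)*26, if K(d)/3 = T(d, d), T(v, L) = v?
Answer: 1482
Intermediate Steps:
K(d) = 3*d
(K(3) + 48)*26 = (3*3 + 48)*26 = (9 + 48)*26 = 57*26 = 1482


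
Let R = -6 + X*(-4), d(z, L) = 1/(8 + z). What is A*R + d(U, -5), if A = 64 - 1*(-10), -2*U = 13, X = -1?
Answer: -442/3 ≈ -147.33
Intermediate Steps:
U = -13/2 (U = -1/2*13 = -13/2 ≈ -6.5000)
A = 74 (A = 64 + 10 = 74)
R = -2 (R = -6 - 1*(-4) = -6 + 4 = -2)
A*R + d(U, -5) = 74*(-2) + 1/(8 - 13/2) = -148 + 1/(3/2) = -148 + 2/3 = -442/3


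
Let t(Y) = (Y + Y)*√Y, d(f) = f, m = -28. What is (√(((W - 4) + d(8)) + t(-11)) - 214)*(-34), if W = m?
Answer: 7276 - 34*√(-24 - 22*I*√11) ≈ 7101.3 + 241.39*I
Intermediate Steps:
t(Y) = 2*Y^(3/2) (t(Y) = (2*Y)*√Y = 2*Y^(3/2))
W = -28
(√(((W - 4) + d(8)) + t(-11)) - 214)*(-34) = (√(((-28 - 4) + 8) + 2*(-11)^(3/2)) - 214)*(-34) = (√((-32 + 8) + 2*(-11*I*√11)) - 214)*(-34) = (√(-24 - 22*I*√11) - 214)*(-34) = (-214 + √(-24 - 22*I*√11))*(-34) = 7276 - 34*√(-24 - 22*I*√11)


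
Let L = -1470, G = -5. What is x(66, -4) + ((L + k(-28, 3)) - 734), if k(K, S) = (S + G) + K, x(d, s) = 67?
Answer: -2167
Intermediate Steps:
k(K, S) = -5 + K + S (k(K, S) = (S - 5) + K = (-5 + S) + K = -5 + K + S)
x(66, -4) + ((L + k(-28, 3)) - 734) = 67 + ((-1470 + (-5 - 28 + 3)) - 734) = 67 + ((-1470 - 30) - 734) = 67 + (-1500 - 734) = 67 - 2234 = -2167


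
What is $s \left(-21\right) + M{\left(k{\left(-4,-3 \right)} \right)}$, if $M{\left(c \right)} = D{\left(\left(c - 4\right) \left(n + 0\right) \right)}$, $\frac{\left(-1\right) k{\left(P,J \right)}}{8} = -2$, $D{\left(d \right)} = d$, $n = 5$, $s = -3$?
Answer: $123$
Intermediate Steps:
$k{\left(P,J \right)} = 16$ ($k{\left(P,J \right)} = \left(-8\right) \left(-2\right) = 16$)
$M{\left(c \right)} = -20 + 5 c$ ($M{\left(c \right)} = \left(c - 4\right) \left(5 + 0\right) = \left(-4 + c\right) 5 = -20 + 5 c$)
$s \left(-21\right) + M{\left(k{\left(-4,-3 \right)} \right)} = \left(-3\right) \left(-21\right) + \left(-20 + 5 \cdot 16\right) = 63 + \left(-20 + 80\right) = 63 + 60 = 123$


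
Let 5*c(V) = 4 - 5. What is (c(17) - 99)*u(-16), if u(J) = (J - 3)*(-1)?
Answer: -9424/5 ≈ -1884.8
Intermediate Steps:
c(V) = -⅕ (c(V) = (4 - 5)/5 = (⅕)*(-1) = -⅕)
u(J) = 3 - J (u(J) = (-3 + J)*(-1) = 3 - J)
(c(17) - 99)*u(-16) = (-⅕ - 99)*(3 - 1*(-16)) = -496*(3 + 16)/5 = -496/5*19 = -9424/5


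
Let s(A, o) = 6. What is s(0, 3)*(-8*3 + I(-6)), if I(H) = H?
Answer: -180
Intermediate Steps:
s(0, 3)*(-8*3 + I(-6)) = 6*(-8*3 - 6) = 6*(-24 - 6) = 6*(-30) = -180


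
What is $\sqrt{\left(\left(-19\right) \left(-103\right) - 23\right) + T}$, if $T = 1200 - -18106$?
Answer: $6 \sqrt{590} \approx 145.74$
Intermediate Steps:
$T = 19306$ ($T = 1200 + 18106 = 19306$)
$\sqrt{\left(\left(-19\right) \left(-103\right) - 23\right) + T} = \sqrt{\left(\left(-19\right) \left(-103\right) - 23\right) + 19306} = \sqrt{\left(1957 - 23\right) + 19306} = \sqrt{1934 + 19306} = \sqrt{21240} = 6 \sqrt{590}$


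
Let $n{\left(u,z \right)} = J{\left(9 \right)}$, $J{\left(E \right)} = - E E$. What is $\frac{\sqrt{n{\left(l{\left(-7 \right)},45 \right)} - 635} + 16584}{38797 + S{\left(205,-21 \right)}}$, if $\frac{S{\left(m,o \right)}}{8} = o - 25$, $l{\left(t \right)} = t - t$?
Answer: $\frac{16584}{38429} + \frac{2 i \sqrt{179}}{38429} \approx 0.43155 + 0.0006963 i$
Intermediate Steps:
$l{\left(t \right)} = 0$
$J{\left(E \right)} = - E^{2}$
$n{\left(u,z \right)} = -81$ ($n{\left(u,z \right)} = - 9^{2} = \left(-1\right) 81 = -81$)
$S{\left(m,o \right)} = -200 + 8 o$ ($S{\left(m,o \right)} = 8 \left(o - 25\right) = 8 \left(-25 + o\right) = -200 + 8 o$)
$\frac{\sqrt{n{\left(l{\left(-7 \right)},45 \right)} - 635} + 16584}{38797 + S{\left(205,-21 \right)}} = \frac{\sqrt{-81 - 635} + 16584}{38797 + \left(-200 + 8 \left(-21\right)\right)} = \frac{\sqrt{-716} + 16584}{38797 - 368} = \frac{2 i \sqrt{179} + 16584}{38797 - 368} = \frac{16584 + 2 i \sqrt{179}}{38429} = \left(16584 + 2 i \sqrt{179}\right) \frac{1}{38429} = \frac{16584}{38429} + \frac{2 i \sqrt{179}}{38429}$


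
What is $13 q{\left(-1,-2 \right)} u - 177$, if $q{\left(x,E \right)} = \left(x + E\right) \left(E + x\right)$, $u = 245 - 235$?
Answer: $993$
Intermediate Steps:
$u = 10$ ($u = 245 - 235 = 10$)
$q{\left(x,E \right)} = \left(E + x\right)^{2}$ ($q{\left(x,E \right)} = \left(E + x\right) \left(E + x\right) = \left(E + x\right)^{2}$)
$13 q{\left(-1,-2 \right)} u - 177 = 13 \left(-2 - 1\right)^{2} \cdot 10 - 177 = 13 \left(-3\right)^{2} \cdot 10 - 177 = 13 \cdot 9 \cdot 10 - 177 = 117 \cdot 10 - 177 = 1170 - 177 = 993$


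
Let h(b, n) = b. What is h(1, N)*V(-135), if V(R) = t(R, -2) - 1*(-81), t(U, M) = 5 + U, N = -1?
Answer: -49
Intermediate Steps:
V(R) = 86 + R (V(R) = (5 + R) - 1*(-81) = (5 + R) + 81 = 86 + R)
h(1, N)*V(-135) = 1*(86 - 135) = 1*(-49) = -49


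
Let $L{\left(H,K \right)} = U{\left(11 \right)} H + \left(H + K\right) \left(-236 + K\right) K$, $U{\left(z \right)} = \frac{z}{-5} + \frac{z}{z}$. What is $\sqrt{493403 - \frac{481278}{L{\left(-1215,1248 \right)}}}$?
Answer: $\frac{2 \sqrt{121476330268989945}}{992373} \approx 702.43$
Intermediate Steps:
$U{\left(z \right)} = 1 - \frac{z}{5}$ ($U{\left(z \right)} = z \left(- \frac{1}{5}\right) + 1 = - \frac{z}{5} + 1 = 1 - \frac{z}{5}$)
$L{\left(H,K \right)} = - \frac{6 H}{5} + K \left(-236 + K\right) \left(H + K\right)$ ($L{\left(H,K \right)} = \left(1 - \frac{11}{5}\right) H + \left(H + K\right) \left(-236 + K\right) K = \left(1 - \frac{11}{5}\right) H + \left(-236 + K\right) \left(H + K\right) K = - \frac{6 H}{5} + K \left(-236 + K\right) \left(H + K\right)$)
$\sqrt{493403 - \frac{481278}{L{\left(-1215,1248 \right)}}} = \sqrt{493403 - \frac{481278}{1248^{3} - 236 \cdot 1248^{2} - -1458 - 1215 \cdot 1248^{2} - \left(-286740\right) 1248}} = \sqrt{493403 - \frac{481278}{1943764992 - 367570944 + 1458 - 1892367360 + 357851520}} = \sqrt{493403 - \frac{481278}{41679666}} = \sqrt{493403 - \frac{11459}{992373}} = \sqrt{\frac{489639803860}{992373}} = \frac{2 \sqrt{121476330268989945}}{992373}$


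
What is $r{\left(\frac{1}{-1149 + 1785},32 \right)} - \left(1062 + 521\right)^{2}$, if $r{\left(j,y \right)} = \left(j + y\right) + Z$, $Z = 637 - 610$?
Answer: $- \frac{1593707879}{636} \approx -2.5058 \cdot 10^{6}$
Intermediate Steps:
$Z = 27$
$r{\left(j,y \right)} = 27 + j + y$ ($r{\left(j,y \right)} = \left(j + y\right) + 27 = 27 + j + y$)
$r{\left(\frac{1}{-1149 + 1785},32 \right)} - \left(1062 + 521\right)^{2} = \left(27 + \frac{1}{-1149 + 1785} + 32\right) - \left(1062 + 521\right)^{2} = \left(27 + \frac{1}{636} + 32\right) - 1583^{2} = \left(27 + \frac{1}{636} + 32\right) - 2505889 = \frac{37525}{636} - 2505889 = - \frac{1593707879}{636}$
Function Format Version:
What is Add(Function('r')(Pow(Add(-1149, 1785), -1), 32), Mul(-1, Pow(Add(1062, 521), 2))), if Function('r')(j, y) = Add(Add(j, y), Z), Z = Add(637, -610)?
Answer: Rational(-1593707879, 636) ≈ -2.5058e+6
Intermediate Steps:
Z = 27
Function('r')(j, y) = Add(27, j, y) (Function('r')(j, y) = Add(Add(j, y), 27) = Add(27, j, y))
Add(Function('r')(Pow(Add(-1149, 1785), -1), 32), Mul(-1, Pow(Add(1062, 521), 2))) = Add(Add(27, Pow(Add(-1149, 1785), -1), 32), Mul(-1, Pow(Add(1062, 521), 2))) = Add(Add(27, Pow(636, -1), 32), Mul(-1, Pow(1583, 2))) = Add(Add(27, Rational(1, 636), 32), Mul(-1, 2505889)) = Add(Rational(37525, 636), -2505889) = Rational(-1593707879, 636)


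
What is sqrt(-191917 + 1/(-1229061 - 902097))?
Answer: I*sqrt(871655236570279146)/2131158 ≈ 438.08*I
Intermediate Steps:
sqrt(-191917 + 1/(-1229061 - 902097)) = sqrt(-191917 + 1/(-2131158)) = sqrt(-191917 - 1/2131158) = sqrt(-409005449887/2131158) = I*sqrt(871655236570279146)/2131158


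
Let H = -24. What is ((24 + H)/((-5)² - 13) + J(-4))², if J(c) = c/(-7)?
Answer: 16/49 ≈ 0.32653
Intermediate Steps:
J(c) = -c/7 (J(c) = c*(-⅐) = -c/7)
((24 + H)/((-5)² - 13) + J(-4))² = ((24 - 24)/((-5)² - 13) - ⅐*(-4))² = (0/(25 - 13) + 4/7)² = (0/12 + 4/7)² = (0*(1/12) + 4/7)² = (0 + 4/7)² = (4/7)² = 16/49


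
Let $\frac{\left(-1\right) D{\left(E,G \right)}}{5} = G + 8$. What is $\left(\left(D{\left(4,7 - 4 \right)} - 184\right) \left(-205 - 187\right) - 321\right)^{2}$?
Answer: $8717396689$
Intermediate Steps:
$D{\left(E,G \right)} = -40 - 5 G$ ($D{\left(E,G \right)} = - 5 \left(G + 8\right) = - 5 \left(8 + G\right) = -40 - 5 G$)
$\left(\left(D{\left(4,7 - 4 \right)} - 184\right) \left(-205 - 187\right) - 321\right)^{2} = \left(\left(\left(-40 - 5 \left(7 - 4\right)\right) - 184\right) \left(-205 - 187\right) - 321\right)^{2} = \left(\left(\left(-40 - 5 \left(7 - 4\right)\right) - 184\right) \left(-392\right) - 321\right)^{2} = \left(\left(\left(-40 - 15\right) - 184\right) \left(-392\right) - 321\right)^{2} = \left(\left(-55 - 184\right) \left(-392\right) - 321\right)^{2} = \left(\left(-239\right) \left(-392\right) - 321\right)^{2} = \left(93688 - 321\right)^{2} = 93367^{2} = 8717396689$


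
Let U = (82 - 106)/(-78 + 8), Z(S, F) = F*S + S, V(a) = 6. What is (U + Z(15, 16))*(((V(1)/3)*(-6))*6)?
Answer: -643464/35 ≈ -18385.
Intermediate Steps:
Z(S, F) = S + F*S
U = 12/35 (U = -24/(-70) = -24*(-1/70) = 12/35 ≈ 0.34286)
(U + Z(15, 16))*(((V(1)/3)*(-6))*6) = (12/35 + 15*(1 + 16))*(((6/3)*(-6))*6) = (12/35 + 15*17)*(((6*(⅓))*(-6))*6) = (12/35 + 255)*((2*(-6))*6) = 8937*(-12*6)/35 = (8937/35)*(-72) = -643464/35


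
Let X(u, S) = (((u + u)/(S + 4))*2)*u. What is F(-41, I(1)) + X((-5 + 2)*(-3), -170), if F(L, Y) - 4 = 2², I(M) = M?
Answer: 502/83 ≈ 6.0482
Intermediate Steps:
F(L, Y) = 8 (F(L, Y) = 4 + 2² = 4 + 4 = 8)
X(u, S) = 4*u²/(4 + S) (X(u, S) = (((2*u)/(4 + S))*2)*u = ((2*u/(4 + S))*2)*u = (4*u/(4 + S))*u = 4*u²/(4 + S))
F(-41, I(1)) + X((-5 + 2)*(-3), -170) = 8 + 4*((-5 + 2)*(-3))²/(4 - 170) = 8 + 4*(-3*(-3))²/(-166) = 8 + 4*9²*(-1/166) = 8 + 4*81*(-1/166) = 8 - 162/83 = 502/83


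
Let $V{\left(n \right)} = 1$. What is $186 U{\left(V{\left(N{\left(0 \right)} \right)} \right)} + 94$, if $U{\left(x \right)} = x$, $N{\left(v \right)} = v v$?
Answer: $280$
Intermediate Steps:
$N{\left(v \right)} = v^{2}$
$186 U{\left(V{\left(N{\left(0 \right)} \right)} \right)} + 94 = 186 \cdot 1 + 94 = 186 + 94 = 280$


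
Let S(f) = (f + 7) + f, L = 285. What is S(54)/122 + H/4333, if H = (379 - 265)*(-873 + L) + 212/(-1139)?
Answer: -8747100515/602105014 ≈ -14.528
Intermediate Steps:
S(f) = 7 + 2*f (S(f) = (7 + f) + f = 7 + 2*f)
H = -76349660/1139 (H = (379 - 265)*(-873 + 285) + 212/(-1139) = 114*(-588) + 212*(-1/1139) = -67032 - 212/1139 = -76349660/1139 ≈ -67032.)
S(54)/122 + H/4333 = (7 + 2*54)/122 - 76349660/1139/4333 = (7 + 108)*(1/122) - 76349660/1139*1/4333 = 115*(1/122) - 76349660/4935287 = 115/122 - 76349660/4935287 = -8747100515/602105014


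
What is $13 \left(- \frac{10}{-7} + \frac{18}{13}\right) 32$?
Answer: $\frac{8192}{7} \approx 1170.3$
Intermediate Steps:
$13 \left(- \frac{10}{-7} + \frac{18}{13}\right) 32 = 13 \left(\left(-10\right) \left(- \frac{1}{7}\right) + 18 \cdot \frac{1}{13}\right) 32 = 13 \left(\frac{10}{7} + \frac{18}{13}\right) 32 = 13 \cdot \frac{256}{91} \cdot 32 = \frac{256}{7} \cdot 32 = \frac{8192}{7}$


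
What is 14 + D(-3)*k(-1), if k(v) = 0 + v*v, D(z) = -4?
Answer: 10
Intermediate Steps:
k(v) = v² (k(v) = 0 + v² = v²)
14 + D(-3)*k(-1) = 14 - 4*(-1)² = 14 - 4*1 = 14 - 4 = 10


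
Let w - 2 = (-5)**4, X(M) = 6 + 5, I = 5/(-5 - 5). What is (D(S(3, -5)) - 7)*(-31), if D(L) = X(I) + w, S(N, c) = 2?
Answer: -19561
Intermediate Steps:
I = -1/2 (I = 5/(-10) = 5*(-1/10) = -1/2 ≈ -0.50000)
X(M) = 11
w = 627 (w = 2 + (-5)**4 = 2 + 625 = 627)
D(L) = 638 (D(L) = 11 + 627 = 638)
(D(S(3, -5)) - 7)*(-31) = (638 - 7)*(-31) = 631*(-31) = -19561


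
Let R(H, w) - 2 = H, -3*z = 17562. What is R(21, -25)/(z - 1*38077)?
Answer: -23/43931 ≈ -0.00052355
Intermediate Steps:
z = -5854 (z = -1/3*17562 = -5854)
R(H, w) = 2 + H
R(21, -25)/(z - 1*38077) = (2 + 21)/(-5854 - 1*38077) = 23/(-5854 - 38077) = 23/(-43931) = 23*(-1/43931) = -23/43931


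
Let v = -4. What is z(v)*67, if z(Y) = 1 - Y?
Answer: 335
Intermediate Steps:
z(v)*67 = (1 - 1*(-4))*67 = (1 + 4)*67 = 5*67 = 335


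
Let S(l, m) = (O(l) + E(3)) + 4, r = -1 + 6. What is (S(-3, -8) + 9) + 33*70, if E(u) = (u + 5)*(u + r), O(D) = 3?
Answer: 2390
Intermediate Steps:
r = 5
E(u) = (5 + u)² (E(u) = (u + 5)*(u + 5) = (5 + u)*(5 + u) = (5 + u)²)
S(l, m) = 71 (S(l, m) = (3 + (25 + 3² + 10*3)) + 4 = (3 + (25 + 9 + 30)) + 4 = (3 + 64) + 4 = 67 + 4 = 71)
(S(-3, -8) + 9) + 33*70 = (71 + 9) + 33*70 = 80 + 2310 = 2390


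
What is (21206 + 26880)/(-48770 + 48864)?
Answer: 24043/47 ≈ 511.55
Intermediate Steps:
(21206 + 26880)/(-48770 + 48864) = 48086/94 = 48086*(1/94) = 24043/47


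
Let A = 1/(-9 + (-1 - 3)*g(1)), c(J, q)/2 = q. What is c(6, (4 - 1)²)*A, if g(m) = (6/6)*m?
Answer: -18/13 ≈ -1.3846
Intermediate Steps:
c(J, q) = 2*q
g(m) = m (g(m) = (6*(⅙))*m = 1*m = m)
A = -1/13 (A = 1/(-9 + (-1 - 3)*1) = 1/(-9 - 4*1) = 1/(-9 - 4) = 1/(-13) = -1/13 ≈ -0.076923)
c(6, (4 - 1)²)*A = (2*(4 - 1)²)*(-1/13) = (2*3²)*(-1/13) = (2*9)*(-1/13) = 18*(-1/13) = -18/13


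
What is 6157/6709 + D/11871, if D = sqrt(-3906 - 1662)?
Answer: 6157/6709 + 8*I*sqrt(87)/11871 ≈ 0.91772 + 0.0062858*I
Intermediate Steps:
D = 8*I*sqrt(87) (D = sqrt(-5568) = 8*I*sqrt(87) ≈ 74.619*I)
6157/6709 + D/11871 = 6157/6709 + (8*I*sqrt(87))/11871 = 6157*(1/6709) + (8*I*sqrt(87))*(1/11871) = 6157/6709 + 8*I*sqrt(87)/11871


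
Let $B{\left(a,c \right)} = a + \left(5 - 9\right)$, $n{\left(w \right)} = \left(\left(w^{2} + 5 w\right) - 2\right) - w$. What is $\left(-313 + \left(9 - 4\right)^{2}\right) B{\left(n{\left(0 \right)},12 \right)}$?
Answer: $1728$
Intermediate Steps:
$n{\left(w \right)} = -2 + w^{2} + 4 w$ ($n{\left(w \right)} = \left(-2 + w^{2} + 5 w\right) - w = -2 + w^{2} + 4 w$)
$B{\left(a,c \right)} = -4 + a$ ($B{\left(a,c \right)} = a + \left(5 - 9\right) = a - 4 = -4 + a$)
$\left(-313 + \left(9 - 4\right)^{2}\right) B{\left(n{\left(0 \right)},12 \right)} = \left(-313 + \left(9 - 4\right)^{2}\right) \left(-4 + \left(-2 + 0^{2} + 4 \cdot 0\right)\right) = \left(-313 + 5^{2}\right) \left(-4 + \left(-2 + 0 + 0\right)\right) = \left(-313 + 25\right) \left(-4 - 2\right) = \left(-288\right) \left(-6\right) = 1728$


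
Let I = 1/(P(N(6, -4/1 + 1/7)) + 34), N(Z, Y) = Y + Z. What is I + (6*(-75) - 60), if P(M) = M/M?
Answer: -17849/35 ≈ -509.97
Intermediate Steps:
P(M) = 1
I = 1/35 (I = 1/(1 + 34) = 1/35 ≈ 0.028571)
I + (6*(-75) - 60) = 1/35 + (6*(-75) - 60) = 1/35 + (-450 - 60) = 1/35 - 510 = -17849/35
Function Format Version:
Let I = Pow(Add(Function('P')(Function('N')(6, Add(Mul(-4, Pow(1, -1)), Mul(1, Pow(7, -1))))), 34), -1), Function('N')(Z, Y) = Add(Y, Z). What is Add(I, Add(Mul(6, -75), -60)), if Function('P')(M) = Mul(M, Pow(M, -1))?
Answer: Rational(-17849, 35) ≈ -509.97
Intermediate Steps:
Function('P')(M) = 1
I = Rational(1, 35) (I = Pow(Add(1, 34), -1) = Pow(35, -1) = Rational(1, 35) ≈ 0.028571)
Add(I, Add(Mul(6, -75), -60)) = Add(Rational(1, 35), Add(Mul(6, -75), -60)) = Add(Rational(1, 35), Add(-450, -60)) = Add(Rational(1, 35), -510) = Rational(-17849, 35)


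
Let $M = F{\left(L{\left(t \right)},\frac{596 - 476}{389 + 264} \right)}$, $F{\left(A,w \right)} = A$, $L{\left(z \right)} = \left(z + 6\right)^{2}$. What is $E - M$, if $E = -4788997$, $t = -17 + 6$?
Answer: $-4789022$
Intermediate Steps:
$t = -11$
$L{\left(z \right)} = \left(6 + z\right)^{2}$
$M = 25$ ($M = \left(6 - 11\right)^{2} = \left(-5\right)^{2} = 25$)
$E - M = -4788997 - 25 = -4789022$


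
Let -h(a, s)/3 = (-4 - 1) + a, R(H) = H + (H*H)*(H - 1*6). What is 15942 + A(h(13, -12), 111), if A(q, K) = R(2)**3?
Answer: 13198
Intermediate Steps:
R(H) = H + H**2*(-6 + H) (R(H) = H + H**2*(H - 6) = H + H**2*(-6 + H))
h(a, s) = 15 - 3*a (h(a, s) = -3*((-4 - 1) + a) = -3*(-5 + a) = 15 - 3*a)
A(q, K) = -2744 (A(q, K) = (2*(1 + 2**2 - 6*2))**3 = (2*(1 + 4 - 12))**3 = (2*(-7))**3 = (-14)**3 = -2744)
15942 + A(h(13, -12), 111) = 15942 - 2744 = 13198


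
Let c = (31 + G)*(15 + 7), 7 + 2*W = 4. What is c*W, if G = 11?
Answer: -1386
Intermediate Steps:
W = -3/2 (W = -7/2 + (1/2)*4 = -7/2 + 2 = -3/2 ≈ -1.5000)
c = 924 (c = (31 + 11)*(15 + 7) = 42*22 = 924)
c*W = 924*(-3/2) = -1386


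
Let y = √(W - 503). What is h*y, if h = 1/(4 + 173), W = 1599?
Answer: 2*√274/177 ≈ 0.18704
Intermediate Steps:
y = 2*√274 (y = √(1599 - 503) = √1096 = 2*√274 ≈ 33.106)
h = 1/177 ≈ 0.0056497
h*y = (2*√274)/177 = 2*√274/177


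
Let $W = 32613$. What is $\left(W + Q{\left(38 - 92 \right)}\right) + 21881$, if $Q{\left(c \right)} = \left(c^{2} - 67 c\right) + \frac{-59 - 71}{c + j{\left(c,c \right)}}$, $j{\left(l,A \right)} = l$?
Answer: $\frac{3295577}{54} \approx 61029.0$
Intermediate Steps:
$Q{\left(c \right)} = c^{2} - 67 c - \frac{65}{c}$ ($Q{\left(c \right)} = \left(c^{2} - 67 c\right) + \frac{-59 - 71}{c + c} = \left(c^{2} - 67 c\right) - \frac{130}{2 c} = \left(c^{2} - 67 c\right) - 130 \frac{1}{2 c} = \left(c^{2} - 67 c\right) - \frac{65}{c} = c^{2} - 67 c - \frac{65}{c}$)
$\left(W + Q{\left(38 - 92 \right)}\right) + 21881 = \left(32613 - \left(- \left(38 - 92\right)^{2} + \frac{65}{38 - 92} + 67 \left(38 - 92\right)\right)\right) + 21881 = \left(32613 - \left(-3618 - 2916 - \frac{65}{54}\right)\right) + 21881 = \left(32613 + \left(2916 + 3618 - - \frac{65}{54}\right)\right) + 21881 = \left(32613 + \left(2916 + 3618 + \frac{65}{54}\right)\right) + 21881 = \left(32613 + \frac{352901}{54}\right) + 21881 = \frac{2114003}{54} + 21881 = \frac{3295577}{54}$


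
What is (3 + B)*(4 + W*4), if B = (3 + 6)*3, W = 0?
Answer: 120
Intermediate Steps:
B = 27 (B = 9*3 = 27)
(3 + B)*(4 + W*4) = (3 + 27)*(4 + 0*4) = 30*(4 + 0) = 30*4 = 120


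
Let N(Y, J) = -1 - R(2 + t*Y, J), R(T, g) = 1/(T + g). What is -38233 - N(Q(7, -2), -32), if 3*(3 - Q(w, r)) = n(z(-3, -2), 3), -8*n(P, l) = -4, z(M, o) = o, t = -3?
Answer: -2943866/77 ≈ -38232.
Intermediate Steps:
n(P, l) = ½ (n(P, l) = -⅛*(-4) = ½)
Q(w, r) = 17/6 (Q(w, r) = 3 - ⅓*½ = 3 - ⅙ = 17/6)
N(Y, J) = -1 - 1/(2 + J - 3*Y) (N(Y, J) = -1 - 1/((2 - 3*Y) + J) = -1 - 1/(2 + J - 3*Y))
-38233 - N(Q(7, -2), -32) = -38233 - (-3 - 1*(-32) + 3*(17/6))/(2 - 32 - 3*17/6) = -38233 - (-3 + 32 + 17/2)/(2 - 32 - 17/2) = -38233 - 75/((-77/2)*2) = -38233 - (-2)*75/(77*2) = -38233 - 1*(-75/77) = -38233 + 75/77 = -2943866/77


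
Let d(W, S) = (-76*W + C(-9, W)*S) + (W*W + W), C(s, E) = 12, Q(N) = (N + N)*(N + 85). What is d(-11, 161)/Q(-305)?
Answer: 1439/67100 ≈ 0.021446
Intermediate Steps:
Q(N) = 2*N*(85 + N) (Q(N) = (2*N)*(85 + N) = 2*N*(85 + N))
d(W, S) = W² - 75*W + 12*S (d(W, S) = (-76*W + 12*S) + (W*W + W) = (-76*W + 12*S) + (W² + W) = (-76*W + 12*S) + (W + W²) = W² - 75*W + 12*S)
d(-11, 161)/Q(-305) = ((-11)² - 75*(-11) + 12*161)/((2*(-305)*(85 - 305))) = (121 + 825 + 1932)/((2*(-305)*(-220))) = 2878/134200 = 2878*(1/134200) = 1439/67100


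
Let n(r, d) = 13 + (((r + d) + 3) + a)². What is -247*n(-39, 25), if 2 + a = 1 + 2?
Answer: -27911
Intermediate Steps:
a = 1 (a = -2 + (1 + 2) = -2 + 3 = 1)
n(r, d) = 13 + (4 + d + r)² (n(r, d) = 13 + (((r + d) + 3) + 1)² = 13 + (((d + r) + 3) + 1)² = 13 + ((3 + d + r) + 1)² = 13 + (4 + d + r)²)
-247*n(-39, 25) = -247*(13 + (4 + 25 - 39)²) = -247*(13 + (-10)²) = -247*(13 + 100) = -247*113 = -27911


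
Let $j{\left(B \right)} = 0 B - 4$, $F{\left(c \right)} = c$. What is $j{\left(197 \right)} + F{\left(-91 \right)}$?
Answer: $-95$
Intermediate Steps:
$j{\left(B \right)} = -4$ ($j{\left(B \right)} = 0 - 4 = -4$)
$j{\left(197 \right)} + F{\left(-91 \right)} = -4 - 91 = -95$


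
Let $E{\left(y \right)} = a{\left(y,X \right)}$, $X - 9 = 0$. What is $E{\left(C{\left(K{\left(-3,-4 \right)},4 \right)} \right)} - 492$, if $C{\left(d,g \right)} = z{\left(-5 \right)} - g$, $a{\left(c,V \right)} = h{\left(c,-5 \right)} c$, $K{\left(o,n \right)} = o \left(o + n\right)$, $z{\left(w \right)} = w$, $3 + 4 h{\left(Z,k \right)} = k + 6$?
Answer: $- \frac{975}{2} \approx -487.5$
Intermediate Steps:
$X = 9$ ($X = 9 + 0 = 9$)
$h{\left(Z,k \right)} = \frac{3}{4} + \frac{k}{4}$ ($h{\left(Z,k \right)} = - \frac{3}{4} + \frac{k + 6}{4} = - \frac{3}{4} + \frac{6 + k}{4} = - \frac{3}{4} + \left(\frac{3}{2} + \frac{k}{4}\right) = \frac{3}{4} + \frac{k}{4}$)
$K{\left(o,n \right)} = o \left(n + o\right)$
$a{\left(c,V \right)} = - \frac{c}{2}$ ($a{\left(c,V \right)} = \left(\frac{3}{4} + \frac{1}{4} \left(-5\right)\right) c = \left(\frac{3}{4} - \frac{5}{4}\right) c = - \frac{c}{2}$)
$C{\left(d,g \right)} = -5 - g$
$E{\left(y \right)} = - \frac{y}{2}$
$E{\left(C{\left(K{\left(-3,-4 \right)},4 \right)} \right)} - 492 = - \frac{-5 - 4}{2} - 492 = \left(- \frac{1}{2}\right) \left(-9\right) - 492 = \frac{9}{2} - 492 = - \frac{975}{2}$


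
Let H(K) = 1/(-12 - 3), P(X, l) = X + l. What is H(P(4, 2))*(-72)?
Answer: 24/5 ≈ 4.8000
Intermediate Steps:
H(K) = -1/15 (H(K) = 1/(-15) = -1/15)
H(P(4, 2))*(-72) = -1/15*(-72) = 24/5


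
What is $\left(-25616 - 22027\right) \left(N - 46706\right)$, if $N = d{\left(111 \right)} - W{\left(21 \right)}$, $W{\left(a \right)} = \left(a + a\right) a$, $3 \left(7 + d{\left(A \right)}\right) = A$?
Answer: $2265805794$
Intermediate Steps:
$d{\left(A \right)} = -7 + \frac{A}{3}$
$W{\left(a \right)} = 2 a^{2}$ ($W{\left(a \right)} = 2 a a = 2 a^{2}$)
$N = -852$ ($N = \left(-7 + \frac{1}{3} \cdot 111\right) - 2 \cdot 21^{2} = \left(-7 + 37\right) - 2 \cdot 441 = 30 - 882 = -852$)
$\left(-25616 - 22027\right) \left(N - 46706\right) = \left(-25616 - 22027\right) \left(-852 - 46706\right) = \left(-47643\right) \left(-47558\right) = 2265805794$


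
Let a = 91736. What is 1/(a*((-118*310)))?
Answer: -1/3355702880 ≈ -2.9800e-10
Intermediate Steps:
1/(a*((-118*310))) = 1/(91736*((-118*310))) = (1/91736)/(-36580) = (1/91736)*(-1/36580) = -1/3355702880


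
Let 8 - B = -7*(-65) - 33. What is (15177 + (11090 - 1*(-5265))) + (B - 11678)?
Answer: 19440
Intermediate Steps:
B = -414 (B = 8 - (-7*(-65) - 33) = 8 - (455 - 33) = 8 - 1*422 = 8 - 422 = -414)
(15177 + (11090 - 1*(-5265))) + (B - 11678) = (15177 + (11090 - 1*(-5265))) + (-414 - 11678) = (15177 + (11090 + 5265)) - 12092 = (15177 + 16355) - 12092 = 31532 - 12092 = 19440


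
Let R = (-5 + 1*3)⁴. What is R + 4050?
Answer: 4066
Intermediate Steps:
R = 16 (R = (-5 + 3)⁴ = (-2)⁴ = 16)
R + 4050 = 16 + 4050 = 4066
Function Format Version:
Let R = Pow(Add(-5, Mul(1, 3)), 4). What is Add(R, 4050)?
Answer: 4066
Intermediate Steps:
R = 16 (R = Pow(Add(-5, 3), 4) = Pow(-2, 4) = 16)
Add(R, 4050) = Add(16, 4050) = 4066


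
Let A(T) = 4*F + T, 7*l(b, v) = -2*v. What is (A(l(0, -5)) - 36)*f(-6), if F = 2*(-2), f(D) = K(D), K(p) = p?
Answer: 2124/7 ≈ 303.43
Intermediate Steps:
f(D) = D
F = -4
l(b, v) = -2*v/7 (l(b, v) = (-2*v)/7 = -2*v/7)
A(T) = -16 + T (A(T) = 4*(-4) + T = -16 + T)
(A(l(0, -5)) - 36)*f(-6) = ((-16 - 2/7*(-5)) - 36)*(-6) = ((-16 + 10/7) - 36)*(-6) = (-102/7 - 36)*(-6) = -354/7*(-6) = 2124/7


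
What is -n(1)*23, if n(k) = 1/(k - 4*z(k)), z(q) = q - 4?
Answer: -23/13 ≈ -1.7692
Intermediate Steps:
z(q) = -4 + q
n(k) = 1/(16 - 3*k) (n(k) = 1/(k - 4*(-4 + k)) = 1/(k + (16 - 4*k)) = 1/(16 - 3*k))
-n(1)*23 = -1/(16 - 3*1)*23 = -1/(16 - 3)*23 = -1/13*23 = -23/13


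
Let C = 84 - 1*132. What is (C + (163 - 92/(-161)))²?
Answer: 654481/49 ≈ 13357.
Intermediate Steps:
C = -48 (C = 84 - 132 = -48)
(C + (163 - 92/(-161)))² = (-48 + (163 - 92/(-161)))² = (-48 + (163 - 92*(-1/161)))² = (-48 + (163 + 4/7))² = (-48 + 1145/7)² = (809/7)² = 654481/49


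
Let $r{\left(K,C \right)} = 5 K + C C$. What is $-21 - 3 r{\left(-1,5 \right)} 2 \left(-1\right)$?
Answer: $99$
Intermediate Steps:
$r{\left(K,C \right)} = C^{2} + 5 K$ ($r{\left(K,C \right)} = 5 K + C^{2} = C^{2} + 5 K$)
$-21 - 3 r{\left(-1,5 \right)} 2 \left(-1\right) = -21 - 3 \left(5^{2} + 5 \left(-1\right)\right) 2 \left(-1\right) = -21 - 3 \left(25 - 5\right) 2 \left(-1\right) = -21 - 3 \cdot 20 \cdot 2 \left(-1\right) = -21 - 3 \cdot 40 \left(-1\right) = -21 - -120 = -21 + 120 = 99$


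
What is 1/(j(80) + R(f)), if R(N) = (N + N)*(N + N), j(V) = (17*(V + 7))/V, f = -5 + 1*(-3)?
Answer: 80/21959 ≈ 0.0036432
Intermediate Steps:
f = -8 (f = -5 - 3 = -8)
j(V) = (119 + 17*V)/V (j(V) = (17*(7 + V))/V = (119 + 17*V)/V)
R(N) = 4*N² (R(N) = (2*N)*(2*N) = 4*N²)
1/(j(80) + R(f)) = 1/((17 + 119/80) + 4*(-8)²) = 1/((17 + 119*(1/80)) + 4*64) = 1/((17 + 119/80) + 256) = 1/(1479/80 + 256) = 1/(21959/80) = 80/21959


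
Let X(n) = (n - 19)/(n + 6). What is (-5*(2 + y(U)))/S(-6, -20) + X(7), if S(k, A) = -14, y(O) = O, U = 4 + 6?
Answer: 306/91 ≈ 3.3626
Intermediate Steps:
U = 10
X(n) = (-19 + n)/(6 + n)
(-5*(2 + y(U)))/S(-6, -20) + X(7) = -5*(2 + 10)/(-14) + (-19 + 7)/(6 + 7) = -5*12*(-1/14) - 12/13 = -60*(-1/14) + (1/13)*(-12) = 30/7 - 12/13 = 306/91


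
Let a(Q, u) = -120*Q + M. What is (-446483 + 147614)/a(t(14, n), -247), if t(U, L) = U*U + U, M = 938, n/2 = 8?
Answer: 298869/24262 ≈ 12.318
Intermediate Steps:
n = 16 (n = 2*8 = 16)
t(U, L) = U + U² (t(U, L) = U² + U = U + U²)
a(Q, u) = 938 - 120*Q (a(Q, u) = -120*Q + 938 = 938 - 120*Q)
(-446483 + 147614)/a(t(14, n), -247) = (-446483 + 147614)/(938 - 1680*(1 + 14)) = -298869/(938 - 1680*15) = -298869/(938 - 120*210) = -298869/(938 - 25200) = -298869/(-24262) = -298869*(-1/24262) = 298869/24262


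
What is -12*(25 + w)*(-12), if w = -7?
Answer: 2592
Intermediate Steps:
-12*(25 + w)*(-12) = -12*(25 - 7)*(-12) = -216*(-12) = -12*(-216) = 2592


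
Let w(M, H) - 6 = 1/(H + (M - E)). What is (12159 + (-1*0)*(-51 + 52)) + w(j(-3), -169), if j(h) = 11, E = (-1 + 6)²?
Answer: 2226194/183 ≈ 12165.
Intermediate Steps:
E = 25 (E = 5² = 25)
w(M, H) = 6 + 1/(-25 + H + M) (w(M, H) = 6 + 1/(H + (M - 1*25)) = 6 + 1/(H + (M - 25)) = 6 + 1/(H + (-25 + M)) = 6 + 1/(-25 + H + M))
(12159 + (-1*0)*(-51 + 52)) + w(j(-3), -169) = (12159 + (-1*0)*(-51 + 52)) + (-149 + 6*(-169) + 6*11)/(-25 - 169 + 11) = (12159 + 0*1) + (-149 - 1014 + 66)/(-183) = (12159 + 0) - 1/183*(-1097) = 12159 + 1097/183 = 2226194/183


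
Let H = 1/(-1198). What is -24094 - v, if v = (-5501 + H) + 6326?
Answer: -29852961/1198 ≈ -24919.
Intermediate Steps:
H = -1/1198 ≈ -0.00083472
v = 988349/1198 (v = (-5501 - 1/1198) + 6326 = -6590199/1198 + 6326 = 988349/1198 ≈ 825.00)
-24094 - v = -24094 - 1*988349/1198 = -24094 - 988349/1198 = -29852961/1198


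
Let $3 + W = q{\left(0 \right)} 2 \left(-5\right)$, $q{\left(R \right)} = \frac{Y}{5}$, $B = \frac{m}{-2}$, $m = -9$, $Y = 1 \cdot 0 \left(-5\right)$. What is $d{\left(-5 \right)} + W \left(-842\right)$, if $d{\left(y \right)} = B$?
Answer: $\frac{5061}{2} \approx 2530.5$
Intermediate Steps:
$Y = 0$ ($Y = 0 \left(-5\right) = 0$)
$B = \frac{9}{2}$ ($B = - \frac{9}{-2} = \left(-9\right) \left(- \frac{1}{2}\right) = \frac{9}{2} \approx 4.5$)
$d{\left(y \right)} = \frac{9}{2}$
$q{\left(R \right)} = 0$ ($q{\left(R \right)} = \frac{0}{5} = 0 \cdot \frac{1}{5} = 0$)
$W = -3$ ($W = -3 + 0 \cdot 2 \left(-5\right) = -3 + 0 \left(-5\right) = -3 + 0 = -3$)
$d{\left(-5 \right)} + W \left(-842\right) = \frac{9}{2} - -2526 = \frac{9}{2} + 2526 = \frac{5061}{2}$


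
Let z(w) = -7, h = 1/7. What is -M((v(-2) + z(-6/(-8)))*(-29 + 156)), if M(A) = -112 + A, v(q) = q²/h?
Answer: -2555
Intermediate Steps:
h = ⅐ ≈ 0.14286
v(q) = 7*q² (v(q) = q²/(⅐) = q²*7 = 7*q²)
-M((v(-2) + z(-6/(-8)))*(-29 + 156)) = -(-112 + (7*(-2)² - 7)*(-29 + 156)) = -(-112 + (7*4 - 7)*127) = -(-112 + (28 - 7)*127) = -(-112 + 21*127) = -(-112 + 2667) = -1*2555 = -2555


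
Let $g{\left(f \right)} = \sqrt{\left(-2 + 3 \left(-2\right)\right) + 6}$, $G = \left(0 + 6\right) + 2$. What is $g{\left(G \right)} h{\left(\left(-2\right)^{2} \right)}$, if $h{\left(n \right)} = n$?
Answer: $4 i \sqrt{2} \approx 5.6569 i$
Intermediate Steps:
$G = 8$ ($G = 6 + 2 = 8$)
$g{\left(f \right)} = i \sqrt{2}$ ($g{\left(f \right)} = \sqrt{\left(-2 - 6\right) + 6} = \sqrt{-8 + 6} = \sqrt{-2} = i \sqrt{2}$)
$g{\left(G \right)} h{\left(\left(-2\right)^{2} \right)} = i \sqrt{2} \left(-2\right)^{2} = i \sqrt{2} \cdot 4 = 4 i \sqrt{2}$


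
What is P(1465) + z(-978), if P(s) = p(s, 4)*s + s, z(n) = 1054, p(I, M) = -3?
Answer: -1876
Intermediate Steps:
P(s) = -2*s (P(s) = -3*s + s = -2*s)
P(1465) + z(-978) = -2*1465 + 1054 = -2930 + 1054 = -1876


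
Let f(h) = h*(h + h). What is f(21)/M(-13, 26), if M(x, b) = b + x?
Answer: 882/13 ≈ 67.846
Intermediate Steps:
f(h) = 2*h² (f(h) = h*(2*h) = 2*h²)
f(21)/M(-13, 26) = (2*21²)/(26 - 13) = (2*441)/13 = 882*(1/13) = 882/13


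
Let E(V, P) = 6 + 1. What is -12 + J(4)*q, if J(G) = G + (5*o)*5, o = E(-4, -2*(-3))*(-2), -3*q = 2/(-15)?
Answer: -1232/45 ≈ -27.378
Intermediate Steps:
q = 2/45 (q = -2/(3*(-15)) = -2*(-1)/(3*15) = -⅓*(-2/15) = 2/45 ≈ 0.044444)
E(V, P) = 7
o = -14 (o = 7*(-2) = -14)
J(G) = -350 + G (J(G) = G + (5*(-14))*5 = G - 70*5 = G - 350 = -350 + G)
-12 + J(4)*q = -12 + (-350 + 4)*(2/45) = -12 - 346*2/45 = -12 - 692/45 = -1232/45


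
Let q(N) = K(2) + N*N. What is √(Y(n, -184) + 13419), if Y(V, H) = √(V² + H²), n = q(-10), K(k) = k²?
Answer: √(13419 + 8*√698) ≈ 116.75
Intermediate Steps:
q(N) = 4 + N² (q(N) = 2² + N*N = 4 + N²)
n = 104 (n = 4 + (-10)² = 4 + 100 = 104)
Y(V, H) = √(H² + V²)
√(Y(n, -184) + 13419) = √(√((-184)² + 104²) + 13419) = √(√(33856 + 10816) + 13419) = √(√44672 + 13419) = √(8*√698 + 13419) = √(13419 + 8*√698)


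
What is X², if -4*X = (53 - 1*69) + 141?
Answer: 15625/16 ≈ 976.56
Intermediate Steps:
X = -125/4 (X = -((53 - 1*69) + 141)/4 = -((53 - 69) + 141)/4 = -(-16 + 141)/4 = -¼*125 = -125/4 ≈ -31.250)
X² = (-125/4)² = 15625/16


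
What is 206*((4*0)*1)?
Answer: 0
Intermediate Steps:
206*((4*0)*1) = 206*(0*1) = 206*0 = 0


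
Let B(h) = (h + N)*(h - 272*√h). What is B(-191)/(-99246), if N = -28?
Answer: -13943/33082 - 584*I*√191/973 ≈ -0.42147 - 8.295*I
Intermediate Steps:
B(h) = (-28 + h)*(h - 272*√h) (B(h) = (h - 28)*(h - 272*√h) = (-28 + h)*(h - 272*√h))
B(-191)/(-99246) = ((-191)² - (-51952)*I*√191 - 28*(-191) + 7616*√(-191))/(-99246) = (36481 - (-51952)*I*√191 + 5348 + 7616*(I*√191))*(-1/99246) = (36481 + 51952*I*√191 + 5348 + 7616*I*√191)*(-1/99246) = (41829 + 59568*I*√191)*(-1/99246) = -13943/33082 - 584*I*√191/973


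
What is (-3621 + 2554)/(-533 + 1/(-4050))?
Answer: 392850/196241 ≈ 2.0019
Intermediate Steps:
(-3621 + 2554)/(-533 + 1/(-4050)) = -1067/(-533 - 1/4050) = -1067/(-2158651/4050) = -1067*(-4050/2158651) = 392850/196241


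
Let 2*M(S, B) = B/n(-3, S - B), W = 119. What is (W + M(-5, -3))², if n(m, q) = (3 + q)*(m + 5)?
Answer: 223729/16 ≈ 13983.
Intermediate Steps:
n(m, q) = (3 + q)*(5 + m)
M(S, B) = B/(2*(6 - 2*B + 2*S)) (M(S, B) = (B/(15 + 3*(-3) + 5*(S - B) - 3*(S - B)))/2 = (B/(15 - 9 + (-5*B + 5*S) + (-3*S + 3*B)))/2 = (B/(6 - 2*B + 2*S))/2 = B/(2*(6 - 2*B + 2*S)))
(W + M(-5, -3))² = (119 - 3/(12 - 4*(-3) + 4*(-5)))² = (119 - 3/(12 + 12 - 20))² = (119 - 3/4)² = (119 - 3*¼)² = (119 - ¾)² = (473/4)² = 223729/16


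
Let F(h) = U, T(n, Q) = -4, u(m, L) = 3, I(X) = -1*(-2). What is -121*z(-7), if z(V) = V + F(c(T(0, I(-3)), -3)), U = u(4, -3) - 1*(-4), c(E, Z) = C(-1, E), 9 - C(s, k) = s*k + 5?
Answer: 0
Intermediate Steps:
I(X) = 2
C(s, k) = 4 - k*s (C(s, k) = 9 - (s*k + 5) = 9 - (k*s + 5) = 9 - (5 + k*s) = 9 + (-5 - k*s) = 4 - k*s)
c(E, Z) = 4 + E (c(E, Z) = 4 - 1*E*(-1) = 4 + E)
U = 7 (U = 3 - 1*(-4) = 3 + 4 = 7)
F(h) = 7
z(V) = 7 + V (z(V) = V + 7 = 7 + V)
-121*z(-7) = -121*(7 - 7) = -121*0 = 0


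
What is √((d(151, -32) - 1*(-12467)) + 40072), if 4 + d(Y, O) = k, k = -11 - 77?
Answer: √52447 ≈ 229.01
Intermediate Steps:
k = -88
d(Y, O) = -92 (d(Y, O) = -4 - 88 = -92)
√((d(151, -32) - 1*(-12467)) + 40072) = √((-92 - 1*(-12467)) + 40072) = √((-92 + 12467) + 40072) = √(12375 + 40072) = √52447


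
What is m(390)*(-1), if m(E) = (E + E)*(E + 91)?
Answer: -375180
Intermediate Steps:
m(E) = 2*E*(91 + E) (m(E) = (2*E)*(91 + E) = 2*E*(91 + E))
m(390)*(-1) = (2*390*(91 + 390))*(-1) = (2*390*481)*(-1) = 375180*(-1) = -375180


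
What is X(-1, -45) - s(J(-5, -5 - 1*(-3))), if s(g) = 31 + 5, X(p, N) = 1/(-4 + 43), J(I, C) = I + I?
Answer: -1403/39 ≈ -35.974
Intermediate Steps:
J(I, C) = 2*I
X(p, N) = 1/39
s(g) = 36
X(-1, -45) - s(J(-5, -5 - 1*(-3))) = 1/39 - 1*36 = 1/39 - 36 = -1403/39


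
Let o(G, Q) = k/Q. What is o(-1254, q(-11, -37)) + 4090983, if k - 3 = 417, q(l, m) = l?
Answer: 45000393/11 ≈ 4.0909e+6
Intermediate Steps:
k = 420 (k = 3 + 417 = 420)
o(G, Q) = 420/Q
o(-1254, q(-11, -37)) + 4090983 = 420/(-11) + 4090983 = 420*(-1/11) + 4090983 = -420/11 + 4090983 = 45000393/11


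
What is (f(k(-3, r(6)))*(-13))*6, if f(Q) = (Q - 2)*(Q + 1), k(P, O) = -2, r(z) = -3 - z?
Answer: -312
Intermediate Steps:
f(Q) = (1 + Q)*(-2 + Q) (f(Q) = (-2 + Q)*(1 + Q) = (1 + Q)*(-2 + Q))
(f(k(-3, r(6)))*(-13))*6 = ((-2 + (-2)² - 1*(-2))*(-13))*6 = ((-2 + 4 + 2)*(-13))*6 = (4*(-13))*6 = -52*6 = -312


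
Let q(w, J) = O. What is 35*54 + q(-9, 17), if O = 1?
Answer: 1891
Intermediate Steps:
q(w, J) = 1
35*54 + q(-9, 17) = 35*54 + 1 = 1890 + 1 = 1891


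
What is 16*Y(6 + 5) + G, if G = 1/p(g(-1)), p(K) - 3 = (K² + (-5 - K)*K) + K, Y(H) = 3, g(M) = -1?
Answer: 337/7 ≈ 48.143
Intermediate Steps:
p(K) = 3 + K + K² + K*(-5 - K) (p(K) = 3 + ((K² + (-5 - K)*K) + K) = 3 + ((K² + K*(-5 - K)) + K) = 3 + (K + K² + K*(-5 - K)) = 3 + K + K² + K*(-5 - K))
G = ⅐ (G = 1/(3 - 4*(-1)) = 1/(3 + 4) = 1/7 = ⅐ ≈ 0.14286)
16*Y(6 + 5) + G = 16*3 + ⅐ = 48 + ⅐ = 337/7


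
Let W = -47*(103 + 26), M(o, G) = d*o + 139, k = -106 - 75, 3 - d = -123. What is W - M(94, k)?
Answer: -18046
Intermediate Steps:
d = 126 (d = 3 - 1*(-123) = 3 + 123 = 126)
k = -181
M(o, G) = 139 + 126*o (M(o, G) = 126*o + 139 = 139 + 126*o)
W = -6063 (W = -47*129 = -6063)
W - M(94, k) = -6063 - (139 + 126*94) = -6063 - (139 + 11844) = -6063 - 1*11983 = -6063 - 11983 = -18046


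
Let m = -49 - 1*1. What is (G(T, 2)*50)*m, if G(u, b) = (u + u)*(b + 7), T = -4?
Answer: 180000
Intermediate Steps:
G(u, b) = 2*u*(7 + b) (G(u, b) = (2*u)*(7 + b) = 2*u*(7 + b))
m = -50 (m = -49 - 1 = -50)
(G(T, 2)*50)*m = ((2*(-4)*(7 + 2))*50)*(-50) = ((2*(-4)*9)*50)*(-50) = -72*50*(-50) = -3600*(-50) = 180000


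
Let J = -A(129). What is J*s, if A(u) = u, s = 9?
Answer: -1161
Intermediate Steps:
J = -129 (J = -1*129 = -129)
J*s = -129*9 = -1161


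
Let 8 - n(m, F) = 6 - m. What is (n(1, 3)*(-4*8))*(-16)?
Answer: 1536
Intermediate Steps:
n(m, F) = 2 + m (n(m, F) = 8 - (6 - m) = 8 + (-6 + m) = 2 + m)
(n(1, 3)*(-4*8))*(-16) = ((2 + 1)*(-4*8))*(-16) = (3*(-32))*(-16) = -96*(-16) = 1536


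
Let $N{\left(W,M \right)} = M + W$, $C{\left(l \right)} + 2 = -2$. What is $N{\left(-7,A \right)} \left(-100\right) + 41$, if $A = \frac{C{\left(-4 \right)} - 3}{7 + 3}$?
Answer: $811$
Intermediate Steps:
$C{\left(l \right)} = -4$ ($C{\left(l \right)} = -2 - 2 = -4$)
$A = - \frac{7}{10}$ ($A = \frac{-4 - 3}{7 + 3} = - \frac{7}{10} \approx -0.7$)
$N{\left(-7,A \right)} \left(-100\right) + 41 = \left(- \frac{7}{10} - 7\right) \left(-100\right) + 41 = \left(- \frac{77}{10}\right) \left(-100\right) + 41 = 770 + 41 = 811$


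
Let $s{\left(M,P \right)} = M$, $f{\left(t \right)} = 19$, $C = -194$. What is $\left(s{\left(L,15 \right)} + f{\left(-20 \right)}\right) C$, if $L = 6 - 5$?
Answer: $-3880$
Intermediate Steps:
$L = 1$ ($L = 6 - 5 = 1$)
$\left(s{\left(L,15 \right)} + f{\left(-20 \right)}\right) C = \left(1 + 19\right) \left(-194\right) = 20 \left(-194\right) = -3880$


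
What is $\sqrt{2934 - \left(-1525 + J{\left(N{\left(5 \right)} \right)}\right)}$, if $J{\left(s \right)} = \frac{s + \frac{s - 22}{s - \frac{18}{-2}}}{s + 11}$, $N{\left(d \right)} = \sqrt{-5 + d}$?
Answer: $\frac{\sqrt{40133}}{3} \approx 66.777$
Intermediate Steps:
$J{\left(s \right)} = \frac{s + \frac{-22 + s}{9 + s}}{11 + s}$ ($J{\left(s \right)} = \frac{s + \frac{-22 + s}{s - -9}}{11 + s} = \frac{s + \frac{-22 + s}{s + 9}}{11 + s} = \frac{s + \frac{-22 + s}{9 + s}}{11 + s}$)
$\sqrt{2934 - \left(-1525 + J{\left(N{\left(5 \right)} \right)}\right)} = \sqrt{2934 + \left(1525 - \frac{-22 + \left(\sqrt{-5 + 5}\right)^{2} + 10 \sqrt{-5 + 5}}{99 + \left(\sqrt{-5 + 5}\right)^{2} + 20 \sqrt{-5 + 5}}\right)} = \sqrt{2934 + \left(1525 - \frac{-22 + \left(\sqrt{0}\right)^{2} + 10 \sqrt{0}}{99 + \left(\sqrt{0}\right)^{2} + 20 \sqrt{0}}\right)} = \sqrt{2934 + \left(1525 - \frac{-22 + 0^{2} + 10 \cdot 0}{99 + 0^{2} + 20 \cdot 0}\right)} = \sqrt{2934 + \left(1525 - \frac{-22 + 0 + 0}{99 + 0 + 0}\right)} = \sqrt{2934 + \left(1525 - \frac{1}{99} \left(-22\right)\right)} = \sqrt{2934 + \left(1525 - - \frac{2}{9}\right)} = \sqrt{2934 + \left(1525 + \frac{2}{9}\right)} = \sqrt{2934 + \frac{13727}{9}} = \sqrt{\frac{40133}{9}} = \frac{\sqrt{40133}}{3}$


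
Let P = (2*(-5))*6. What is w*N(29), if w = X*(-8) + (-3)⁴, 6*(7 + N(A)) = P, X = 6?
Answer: -561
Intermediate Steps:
P = -60 (P = -10*6 = -60)
N(A) = -17 (N(A) = -7 + (⅙)*(-60) = -7 - 10 = -17)
w = 33 (w = 6*(-8) + (-3)⁴ = -48 + 81 = 33)
w*N(29) = 33*(-17) = -561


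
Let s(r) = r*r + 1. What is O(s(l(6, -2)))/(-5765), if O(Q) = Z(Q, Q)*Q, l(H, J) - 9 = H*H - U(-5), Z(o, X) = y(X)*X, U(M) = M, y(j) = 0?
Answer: 0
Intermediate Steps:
Z(o, X) = 0 (Z(o, X) = 0*X = 0)
l(H, J) = 14 + H**2 (l(H, J) = 9 + (H*H - 1*(-5)) = 9 + (H**2 + 5) = 9 + (5 + H**2) = 14 + H**2)
s(r) = 1 + r**2 (s(r) = r**2 + 1 = 1 + r**2)
O(Q) = 0 (O(Q) = 0*Q = 0)
O(s(l(6, -2)))/(-5765) = 0/(-5765) = 0*(-1/5765) = 0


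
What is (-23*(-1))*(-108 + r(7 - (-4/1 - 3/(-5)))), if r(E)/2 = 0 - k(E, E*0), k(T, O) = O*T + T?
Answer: -14812/5 ≈ -2962.4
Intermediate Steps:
k(T, O) = T + O*T
r(E) = -2*E (r(E) = 2*(0 - E*(1 + E*0)) = 2*(0 - E*(1 + 0)) = 2*(0 - E) = 2*(-E) = -2*E)
(-23*(-1))*(-108 + r(7 - (-4/1 - 3/(-5)))) = (-23*(-1))*(-108 - 2*(7 - (-4/1 - 3/(-5)))) = 23*(-108 - 2*(7 - (-4*1 - 3*(-⅕)))) = 23*(-108 - 2*(7 - (-4 + ⅗))) = 23*(-108 - 2*(7 - 1*(-17/5))) = 23*(-108 - 2*(7 + 17/5)) = 23*(-108 - 2*52/5) = 23*(-108 - 104/5) = 23*(-644/5) = -14812/5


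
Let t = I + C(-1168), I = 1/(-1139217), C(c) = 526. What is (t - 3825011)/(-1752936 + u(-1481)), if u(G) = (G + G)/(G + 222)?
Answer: 2742680087630857/1257093754974627 ≈ 2.1818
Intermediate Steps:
u(G) = 2*G/(222 + G) (u(G) = (2*G)/(222 + G) = 2*G/(222 + G))
I = -1/1139217 ≈ -8.7780e-7
t = 599228141/1139217 (t = -1/1139217 + 526 = 599228141/1139217 ≈ 526.00)
(t - 3825011)/(-1752936 + u(-1481)) = (599228141/1139217 - 3825011)/(-1752936 + 2*(-1481)/(222 - 1481)) = -4356918328246/(1139217*(-1752936 + 2*(-1481)/(-1259))) = -4356918328246/(1139217*(-1752936 + 2*(-1481)*(-1/1259))) = -4356918328246/(1139217*(-1752936 + 2962/1259)) = -4356918328246/(1139217*(-2206943462/1259)) = -4356918328246/1139217*(-1259/2206943462) = 2742680087630857/1257093754974627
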